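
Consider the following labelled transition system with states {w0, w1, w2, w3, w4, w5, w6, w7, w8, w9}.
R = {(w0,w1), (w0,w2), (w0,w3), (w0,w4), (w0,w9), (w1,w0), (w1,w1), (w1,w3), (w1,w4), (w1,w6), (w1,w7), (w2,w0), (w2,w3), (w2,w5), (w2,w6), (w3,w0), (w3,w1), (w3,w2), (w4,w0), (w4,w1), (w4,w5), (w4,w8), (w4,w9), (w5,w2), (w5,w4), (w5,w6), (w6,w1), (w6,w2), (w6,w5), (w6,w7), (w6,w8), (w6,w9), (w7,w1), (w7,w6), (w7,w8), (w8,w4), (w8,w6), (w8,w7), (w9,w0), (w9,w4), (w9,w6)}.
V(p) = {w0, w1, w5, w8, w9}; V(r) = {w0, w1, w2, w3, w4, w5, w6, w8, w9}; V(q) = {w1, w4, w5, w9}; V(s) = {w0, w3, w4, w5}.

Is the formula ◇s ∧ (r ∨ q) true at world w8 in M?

At w8: ◇s is true, r ∨ q is true, so ◇s ∧ (r ∨ q) is true.
  At w8: ◇s requires s at some successor in {w4, w6, w7}.
    s holds at w4, so ◇s is true at w8.

Yes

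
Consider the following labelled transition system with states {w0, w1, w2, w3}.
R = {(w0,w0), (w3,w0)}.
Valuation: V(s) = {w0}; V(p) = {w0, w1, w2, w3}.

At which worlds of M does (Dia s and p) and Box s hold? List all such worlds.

w0, w3

Recall that Box ψ holds at a world iff ψ holds at every accessible world, and Dia ψ holds iff ψ holds at some accessible world.
Let φ = (Dia s and p) and Box s. Evaluate φ at each world:
  w0 (successors {w0}): φ is true.
  w1 (successors ∅): φ is false.
  w2 (successors ∅): φ is false.
  w3 (successors {w0}): φ is true.
For instance, at w3:
  At w3: Dia s and p is true, Box s is true, so (Dia s and p) and Box s is true.
    At w3: Dia s is true, p is true, so Dia s and p is true.
      At w3: Dia s requires s at some successor in {w0}.
        s holds at w0, so Dia s is true at w3.
    At w3: Box s requires s at every successor {w0}.
      At w0: s is true.
    So Box s is true at w3.
Satisfying worlds: {w0, w3}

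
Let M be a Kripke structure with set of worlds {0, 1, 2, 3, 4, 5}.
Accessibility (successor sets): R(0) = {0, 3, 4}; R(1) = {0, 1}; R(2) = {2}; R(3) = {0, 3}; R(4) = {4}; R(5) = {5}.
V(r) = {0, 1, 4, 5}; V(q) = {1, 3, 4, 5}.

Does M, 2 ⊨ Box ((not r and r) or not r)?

Yes

At 2: Box ((not r and r) or not r) requires (not r and r) or not r at every successor {2}.
  At 2: (not r and r) or not r is true.
So Box ((not r and r) or not r) is true at 2.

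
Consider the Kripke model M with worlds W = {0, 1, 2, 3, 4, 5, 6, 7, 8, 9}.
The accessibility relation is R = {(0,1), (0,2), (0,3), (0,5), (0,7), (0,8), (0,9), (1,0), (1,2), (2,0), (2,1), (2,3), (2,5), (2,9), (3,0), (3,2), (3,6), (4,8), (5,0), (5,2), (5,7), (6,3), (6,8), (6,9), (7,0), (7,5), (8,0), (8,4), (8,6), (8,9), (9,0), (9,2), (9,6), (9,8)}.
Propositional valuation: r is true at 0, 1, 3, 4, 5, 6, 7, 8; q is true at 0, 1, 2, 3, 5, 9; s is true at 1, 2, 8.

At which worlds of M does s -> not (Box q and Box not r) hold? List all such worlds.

Let φ = s -> not (Box q and Box not r). Evaluate φ at each world:
  0 (successors {1, 2, 3, 5, 7, 8, 9}): φ is true.
  1 (successors {0, 2}): φ is true.
  2 (successors {0, 1, 3, 5, 9}): φ is true.
  3 (successors {0, 2, 6}): φ is true.
  4 (successors {8}): φ is true.
  5 (successors {0, 2, 7}): φ is true.
  6 (successors {3, 8, 9}): φ is true.
  7 (successors {0, 5}): φ is true.
  8 (successors {0, 4, 6, 9}): φ is true.
  9 (successors {0, 2, 6, 8}): φ is true.
For instance, at 0:
  At 0: s is false, not (Box q and Box not r) is true, so s -> not (Box q and Box not r) is true.
    At 0: Box q and Box not r is false, so not (Box q and Box not r) is true.
      At 0: Box q is false, Box not r is false, so Box q and Box not r is false.
Satisfying worlds: {0, 1, 2, 3, 4, 5, 6, 7, 8, 9}

0, 1, 2, 3, 4, 5, 6, 7, 8, 9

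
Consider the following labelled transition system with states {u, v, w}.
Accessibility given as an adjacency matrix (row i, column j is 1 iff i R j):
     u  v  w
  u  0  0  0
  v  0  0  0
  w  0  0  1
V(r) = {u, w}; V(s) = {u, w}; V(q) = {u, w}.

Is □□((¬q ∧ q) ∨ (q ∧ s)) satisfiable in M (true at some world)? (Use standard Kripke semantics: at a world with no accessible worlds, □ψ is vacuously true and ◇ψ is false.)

Yes

Recall that □ψ holds at a world iff ψ holds at every accessible world, and ◇ψ holds iff ψ holds at some accessible world.
Let φ = □□((¬q ∧ q) ∨ (q ∧ s)). Evaluate φ at each world:
  u (successors ∅): φ is true.
  v (successors ∅): φ is true.
  w (successors {w}): φ is true.
Detail at u (witness):
  At u: no accessible worlds, so □□((¬q ∧ q) ∨ (q ∧ s)) holds vacuously.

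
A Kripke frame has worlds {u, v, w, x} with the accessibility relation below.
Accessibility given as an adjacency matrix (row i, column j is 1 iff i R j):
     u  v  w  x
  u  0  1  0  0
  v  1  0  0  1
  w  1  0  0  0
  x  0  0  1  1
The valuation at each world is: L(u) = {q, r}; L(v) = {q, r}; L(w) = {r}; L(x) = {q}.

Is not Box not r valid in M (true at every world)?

Let φ = not Box not r. Evaluate φ at each world:
  u (successors {v}): φ is true.
  v (successors {u, x}): φ is true.
  w (successors {u}): φ is true.
  x (successors {w, x}): φ is true.
For instance, at w:
  At w: Box not r is false, so not Box not r is true.
    At w: Box not r requires not r at every successor {u}.
      not r fails at u, so Box not r is false at w.

Yes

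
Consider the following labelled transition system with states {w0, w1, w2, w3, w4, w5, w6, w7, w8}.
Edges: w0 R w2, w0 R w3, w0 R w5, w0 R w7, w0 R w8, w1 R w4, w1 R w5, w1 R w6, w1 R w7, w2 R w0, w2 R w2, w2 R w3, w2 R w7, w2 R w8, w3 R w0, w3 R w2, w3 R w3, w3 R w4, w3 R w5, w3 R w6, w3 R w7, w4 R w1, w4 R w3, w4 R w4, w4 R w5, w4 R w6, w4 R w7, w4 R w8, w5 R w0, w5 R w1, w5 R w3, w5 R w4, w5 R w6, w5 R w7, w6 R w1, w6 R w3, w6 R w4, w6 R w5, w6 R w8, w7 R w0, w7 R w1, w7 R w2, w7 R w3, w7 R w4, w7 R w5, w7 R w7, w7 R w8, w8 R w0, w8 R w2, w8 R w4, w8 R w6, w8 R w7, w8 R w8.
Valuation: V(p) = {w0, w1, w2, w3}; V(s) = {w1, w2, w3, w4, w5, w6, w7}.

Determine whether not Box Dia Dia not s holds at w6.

At w6: Box Dia Dia not s is true, so not Box Dia Dia not s is false.
  At w6: Box Dia Dia not s requires Dia Dia not s at every successor {w1, w3, w4, w5, w8}.
    At w1: Dia Dia not s is true.
    At w3: Dia Dia not s is true.
    At w4: Dia Dia not s is true.
    At w5: Dia Dia not s is true.
    At w8: Dia Dia not s is true.
  So Box Dia Dia not s is true at w6.

No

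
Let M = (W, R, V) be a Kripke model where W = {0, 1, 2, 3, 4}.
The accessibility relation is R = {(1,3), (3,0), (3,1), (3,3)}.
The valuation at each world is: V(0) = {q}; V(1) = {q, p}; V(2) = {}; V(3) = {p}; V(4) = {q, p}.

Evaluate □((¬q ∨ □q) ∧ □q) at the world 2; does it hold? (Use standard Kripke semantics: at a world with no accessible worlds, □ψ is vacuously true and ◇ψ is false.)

Yes

Recall that □ψ holds at a world iff ψ holds at every accessible world, and ◇ψ holds iff ψ holds at some accessible world.
At 2: no accessible worlds, so □((¬q ∨ □q) ∧ □q) holds vacuously.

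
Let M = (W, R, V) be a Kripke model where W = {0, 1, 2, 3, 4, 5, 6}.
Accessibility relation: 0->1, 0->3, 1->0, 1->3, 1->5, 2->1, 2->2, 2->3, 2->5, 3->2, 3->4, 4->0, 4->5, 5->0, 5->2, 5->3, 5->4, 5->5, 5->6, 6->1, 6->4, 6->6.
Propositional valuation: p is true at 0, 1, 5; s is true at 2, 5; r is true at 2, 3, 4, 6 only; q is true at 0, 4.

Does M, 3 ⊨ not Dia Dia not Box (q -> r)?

No

At 3: Dia Dia not Box (q -> r) is true, so not Dia Dia not Box (q -> r) is false.
  At 3: Dia Dia not Box (q -> r) requires Dia not Box (q -> r) at some successor in {2, 4}.
    Dia not Box (q -> r) holds at 2, so Dia Dia not Box (q -> r) is true at 3.
      At 2: Dia not Box (q -> r) requires not Box (q -> r) at some successor in {1, 2, 3, 5}.
        not Box (q -> r) holds at 1, so Dia not Box (q -> r) is true at 2.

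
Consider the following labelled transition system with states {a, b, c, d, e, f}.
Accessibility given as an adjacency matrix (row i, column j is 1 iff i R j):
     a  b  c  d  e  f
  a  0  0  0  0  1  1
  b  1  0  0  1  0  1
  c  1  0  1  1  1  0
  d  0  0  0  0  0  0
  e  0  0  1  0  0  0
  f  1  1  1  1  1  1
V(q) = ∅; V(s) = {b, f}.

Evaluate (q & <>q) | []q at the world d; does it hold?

At d: q & <>q is false, []q is true, so (q & <>q) | []q is true.
  At d: q is false, <>q is false, so q & <>q is false.
    At d: no accessible worlds, so <>q is false.
  At d: no accessible worlds, so []q holds vacuously.

Yes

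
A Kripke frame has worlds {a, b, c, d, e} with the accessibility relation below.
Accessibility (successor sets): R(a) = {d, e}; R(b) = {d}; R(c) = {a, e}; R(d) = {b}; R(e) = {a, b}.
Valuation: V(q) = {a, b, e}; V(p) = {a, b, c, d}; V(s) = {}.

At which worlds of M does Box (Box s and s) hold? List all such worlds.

Let φ = Box (Box s and s). Evaluate φ at each world:
  a (successors {d, e}): φ is false.
  b (successors {d}): φ is false.
  c (successors {a, e}): φ is false.
  d (successors {b}): φ is false.
  e (successors {a, b}): φ is false.
For instance, at d:
  At d: Box (Box s and s) requires Box s and s at every successor {b}.
    Box s and s fails at b, so Box (Box s and s) is false at d.
      At b: Box s is false, s is false, so Box s and s is false.
Satisfying worlds: none.

none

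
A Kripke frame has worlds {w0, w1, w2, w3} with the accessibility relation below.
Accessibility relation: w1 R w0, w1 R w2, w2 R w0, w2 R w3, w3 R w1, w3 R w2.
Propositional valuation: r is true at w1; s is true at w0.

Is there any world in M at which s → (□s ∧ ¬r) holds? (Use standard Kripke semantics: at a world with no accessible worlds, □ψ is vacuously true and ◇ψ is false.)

Recall that □ψ holds at a world iff ψ holds at every accessible world, and ◇ψ holds iff ψ holds at some accessible world.
Let φ = s → (□s ∧ ¬r). Evaluate φ at each world:
  w0 (successors ∅): φ is true.
  w1 (successors {w0, w2}): φ is true.
  w2 (successors {w0, w3}): φ is true.
  w3 (successors {w1, w2}): φ is true.
Detail at w0 (witness):
  At w0: s is true, □s ∧ ¬r is true, so s → (□s ∧ ¬r) is true.
    At w0: □s is true, ¬r is true, so □s ∧ ¬r is true.
      At w0: no accessible worlds, so □s holds vacuously.

Yes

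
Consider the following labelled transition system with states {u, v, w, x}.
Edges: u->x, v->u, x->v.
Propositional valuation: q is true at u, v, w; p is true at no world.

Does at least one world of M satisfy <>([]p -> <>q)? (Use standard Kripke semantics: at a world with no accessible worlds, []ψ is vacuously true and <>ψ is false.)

Yes

Let φ = <>([]p -> <>q). Evaluate φ at each world:
  u (successors {x}): φ is true.
  v (successors {u}): φ is true.
  w (successors ∅): φ is false.
  x (successors {v}): φ is true.
Detail at u (witness):
  At u: <>([]p -> <>q) requires []p -> <>q at some successor in {x}.
    []p -> <>q holds at x, so <>([]p -> <>q) is true at u.
      At x: []p is false, <>q is true, so []p -> <>q is true.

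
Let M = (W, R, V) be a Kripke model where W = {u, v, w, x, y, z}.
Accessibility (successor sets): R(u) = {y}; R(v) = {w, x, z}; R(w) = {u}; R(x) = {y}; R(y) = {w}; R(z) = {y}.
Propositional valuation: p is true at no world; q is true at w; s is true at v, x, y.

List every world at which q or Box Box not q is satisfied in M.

v, w, y

Let φ = q or Box Box not q. Evaluate φ at each world:
  u (successors {y}): φ is false.
  v (successors {w, x, z}): φ is true.
  w (successors {u}): φ is true.
  x (successors {y}): φ is false.
  y (successors {w}): φ is true.
  z (successors {y}): φ is false.
For instance, at u:
  At u: q is false, Box Box not q is false, so q or Box Box not q is false.
    At u: Box Box not q requires Box not q at every successor {y}.
      Box not q fails at y, so Box Box not q is false at u.
Satisfying worlds: {v, w, y}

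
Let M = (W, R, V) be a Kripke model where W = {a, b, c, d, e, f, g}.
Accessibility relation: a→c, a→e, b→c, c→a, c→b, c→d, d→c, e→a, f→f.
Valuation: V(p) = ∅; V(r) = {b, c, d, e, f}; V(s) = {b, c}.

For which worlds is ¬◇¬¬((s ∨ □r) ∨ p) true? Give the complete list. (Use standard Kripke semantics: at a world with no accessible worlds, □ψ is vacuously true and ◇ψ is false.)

Recall that □ψ holds at a world iff ψ holds at every accessible world, and ◇ψ holds iff ψ holds at some accessible world.
Let φ = ¬◇¬¬((s ∨ □r) ∨ p). Evaluate φ at each world:
  a (successors {c, e}): φ is false.
  b (successors {c}): φ is false.
  c (successors {a, b, d}): φ is false.
  d (successors {c}): φ is false.
  e (successors {a}): φ is false.
  f (successors {f}): φ is false.
  g (successors ∅): φ is true.
For instance, at a:
  At a: ◇¬¬((s ∨ □r) ∨ p) is true, so ¬◇¬¬((s ∨ □r) ∨ p) is false.
    At a: ◇¬¬((s ∨ □r) ∨ p) requires ¬¬((s ∨ □r) ∨ p) at some successor in {c, e}.
      ¬¬((s ∨ □r) ∨ p) holds at c, so ◇¬¬((s ∨ □r) ∨ p) is true at a.
Satisfying worlds: {g}

g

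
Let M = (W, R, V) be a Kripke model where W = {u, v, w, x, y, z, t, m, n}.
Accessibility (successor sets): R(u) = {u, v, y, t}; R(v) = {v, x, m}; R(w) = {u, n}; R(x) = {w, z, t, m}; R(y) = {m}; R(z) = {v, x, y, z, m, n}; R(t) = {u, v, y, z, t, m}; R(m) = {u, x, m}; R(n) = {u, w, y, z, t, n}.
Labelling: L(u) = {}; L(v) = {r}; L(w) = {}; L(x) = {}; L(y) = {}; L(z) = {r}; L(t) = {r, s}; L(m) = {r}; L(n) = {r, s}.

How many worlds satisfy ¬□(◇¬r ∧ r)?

Let φ = ¬□(◇¬r ∧ r). Evaluate φ at each world:
  u (successors {u, v, y, t}): φ is true.
  v (successors {v, x, m}): φ is true.
  w (successors {u, n}): φ is true.
  x (successors {w, z, t, m}): φ is true.
  y (successors {m}): φ is false.
  z (successors {v, x, y, z, m, n}): φ is true.
  t (successors {u, v, y, z, t, m}): φ is true.
  m (successors {u, x, m}): φ is true.
  n (successors {u, w, y, z, t, n}): φ is true.
For instance, at z:
  At z: □(◇¬r ∧ r) is false, so ¬□(◇¬r ∧ r) is true.
    At z: □(◇¬r ∧ r) requires ◇¬r ∧ r at every successor {v, x, y, z, m, n}.
      ◇¬r ∧ r fails at x, so □(◇¬r ∧ r) is false at z.
Satisfying worlds: {u, v, w, x, z, t, m, n}

8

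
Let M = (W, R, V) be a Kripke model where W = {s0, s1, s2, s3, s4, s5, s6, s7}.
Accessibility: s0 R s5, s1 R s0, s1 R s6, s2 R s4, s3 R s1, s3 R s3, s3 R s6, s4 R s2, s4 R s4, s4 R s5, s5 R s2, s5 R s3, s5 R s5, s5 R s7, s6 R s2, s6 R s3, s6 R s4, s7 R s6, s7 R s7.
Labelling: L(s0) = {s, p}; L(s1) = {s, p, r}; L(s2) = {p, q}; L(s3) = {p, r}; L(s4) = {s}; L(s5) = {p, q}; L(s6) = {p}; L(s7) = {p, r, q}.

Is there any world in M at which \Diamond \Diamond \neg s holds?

Let φ = \Diamond \Diamond \neg s. Evaluate φ at each world:
  s0 (successors {s5}): φ is true.
  s1 (successors {s0, s6}): φ is true.
  s2 (successors {s4}): φ is true.
  s3 (successors {s1, s3, s6}): φ is true.
  s4 (successors {s2, s4, s5}): φ is true.
  s5 (successors {s2, s3, s5, s7}): φ is true.
  s6 (successors {s2, s3, s4}): φ is true.
  s7 (successors {s6, s7}): φ is true.
Detail at s0 (witness):
  At s0: \Diamond \Diamond \neg s requires \Diamond \neg s at some successor in {s5}.
    \Diamond \neg s holds at s5, so \Diamond \Diamond \neg s is true at s0.
      At s5: \Diamond \neg s requires \neg s at some successor in {s2, s3, s5, s7}.
        \neg s holds at s2, so \Diamond \neg s is true at s5.

Yes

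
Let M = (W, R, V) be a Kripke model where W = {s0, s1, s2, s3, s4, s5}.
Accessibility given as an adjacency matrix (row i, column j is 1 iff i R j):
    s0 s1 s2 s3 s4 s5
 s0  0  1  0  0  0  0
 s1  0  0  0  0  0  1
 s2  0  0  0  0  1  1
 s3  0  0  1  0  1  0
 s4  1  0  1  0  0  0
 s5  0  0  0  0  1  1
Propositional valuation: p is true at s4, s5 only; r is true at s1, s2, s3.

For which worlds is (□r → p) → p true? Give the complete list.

s0, s4, s5

Let φ = (□r → p) → p. Evaluate φ at each world:
  s0 (successors {s1}): φ is true.
  s1 (successors {s5}): φ is false.
  s2 (successors {s4, s5}): φ is false.
  s3 (successors {s2, s4}): φ is false.
  s4 (successors {s0, s2}): φ is true.
  s5 (successors {s4, s5}): φ is true.
For instance, at s4:
  At s4: □r → p is true, p is true, so (□r → p) → p is true.
    At s4: □r is false, p is true, so □r → p is true.
      At s4: □r requires r at every successor {s0, s2}.
        r fails at s0, so □r is false at s4.
Satisfying worlds: {s0, s4, s5}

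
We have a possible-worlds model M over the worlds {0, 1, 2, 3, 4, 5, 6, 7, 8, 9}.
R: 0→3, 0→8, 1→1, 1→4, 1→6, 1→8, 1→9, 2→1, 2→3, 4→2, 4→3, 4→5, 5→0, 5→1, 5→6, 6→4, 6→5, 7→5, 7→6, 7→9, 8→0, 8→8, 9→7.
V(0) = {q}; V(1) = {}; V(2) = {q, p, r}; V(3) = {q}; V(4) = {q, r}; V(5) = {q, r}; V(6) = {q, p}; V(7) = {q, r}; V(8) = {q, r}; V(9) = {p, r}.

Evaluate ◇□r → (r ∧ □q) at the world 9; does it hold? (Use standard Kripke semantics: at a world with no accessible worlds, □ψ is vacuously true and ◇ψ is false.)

Recall that □ψ holds at a world iff ψ holds at every accessible world, and ◇ψ holds iff ψ holds at some accessible world.
At 9: ◇□r is false, r ∧ □q is true, so ◇□r → (r ∧ □q) is true.
  At 9: ◇□r requires □r at some successor in {7}.
    At 7: □r is false.
  So ◇□r is false at 9.
  At 9: r is true, □q is true, so r ∧ □q is true.
    At 9: □q requires q at every successor {7}.
      At 7: q is true.
    So □q is true at 9.

Yes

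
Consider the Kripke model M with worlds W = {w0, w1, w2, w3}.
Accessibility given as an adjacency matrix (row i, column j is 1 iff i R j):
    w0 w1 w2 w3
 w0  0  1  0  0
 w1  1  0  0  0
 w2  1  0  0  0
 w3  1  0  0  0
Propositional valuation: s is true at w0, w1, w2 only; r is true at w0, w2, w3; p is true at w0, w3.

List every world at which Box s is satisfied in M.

Let φ = Box s. Evaluate φ at each world:
  w0 (successors {w1}): φ is true.
  w1 (successors {w0}): φ is true.
  w2 (successors {w0}): φ is true.
  w3 (successors {w0}): φ is true.
For instance, at w3:
  At w3: Box s requires s at every successor {w0}.
    At w0: s is true.
  So Box s is true at w3.
Satisfying worlds: {w0, w1, w2, w3}

w0, w1, w2, w3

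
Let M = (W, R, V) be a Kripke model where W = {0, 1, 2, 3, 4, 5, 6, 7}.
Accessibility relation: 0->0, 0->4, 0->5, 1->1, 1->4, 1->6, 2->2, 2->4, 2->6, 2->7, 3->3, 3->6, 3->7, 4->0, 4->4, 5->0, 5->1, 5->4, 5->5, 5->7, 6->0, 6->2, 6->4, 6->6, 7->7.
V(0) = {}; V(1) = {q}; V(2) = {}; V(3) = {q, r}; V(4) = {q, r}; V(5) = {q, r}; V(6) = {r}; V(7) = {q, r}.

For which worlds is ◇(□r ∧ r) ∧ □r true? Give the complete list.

Let φ = ◇(□r ∧ r) ∧ □r. Evaluate φ at each world:
  0 (successors {0, 4, 5}): φ is false.
  1 (successors {1, 4, 6}): φ is false.
  2 (successors {2, 4, 6, 7}): φ is false.
  3 (successors {3, 6, 7}): φ is true.
  4 (successors {0, 4}): φ is false.
  5 (successors {0, 1, 4, 5, 7}): φ is false.
  6 (successors {0, 2, 4, 6}): φ is false.
  7 (successors {7}): φ is true.
For instance, at 2:
  At 2: ◇(□r ∧ r) is true, □r is false, so ◇(□r ∧ r) ∧ □r is false.
    At 2: ◇(□r ∧ r) requires □r ∧ r at some successor in {2, 4, 6, 7}.
      □r ∧ r holds at 7, so ◇(□r ∧ r) is true at 2.
    At 2: □r requires r at every successor {2, 4, 6, 7}.
      r fails at 2, so □r is false at 2.
Satisfying worlds: {3, 7}

3, 7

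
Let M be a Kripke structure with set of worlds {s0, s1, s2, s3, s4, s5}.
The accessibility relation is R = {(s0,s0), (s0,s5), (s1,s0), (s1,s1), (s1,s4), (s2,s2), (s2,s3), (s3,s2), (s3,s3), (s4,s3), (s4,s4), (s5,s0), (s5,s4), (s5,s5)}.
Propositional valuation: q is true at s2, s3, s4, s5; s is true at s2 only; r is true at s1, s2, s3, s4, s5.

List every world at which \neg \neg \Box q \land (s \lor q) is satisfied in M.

s2, s3, s4

Let φ = \neg \neg \Box q \land (s \lor q). Evaluate φ at each world:
  s0 (successors {s0, s5}): φ is false.
  s1 (successors {s0, s1, s4}): φ is false.
  s2 (successors {s2, s3}): φ is true.
  s3 (successors {s2, s3}): φ is true.
  s4 (successors {s3, s4}): φ is true.
  s5 (successors {s0, s4, s5}): φ is false.
For instance, at s2:
  At s2: \neg \neg \Box q is true, s \lor q is true, so \neg \neg \Box q \land (s \lor q) is true.
    At s2: \neg \Box q is false, so \neg \neg \Box q is true.
      At s2: \Box q is true, so \neg \Box q is false.
Satisfying worlds: {s2, s3, s4}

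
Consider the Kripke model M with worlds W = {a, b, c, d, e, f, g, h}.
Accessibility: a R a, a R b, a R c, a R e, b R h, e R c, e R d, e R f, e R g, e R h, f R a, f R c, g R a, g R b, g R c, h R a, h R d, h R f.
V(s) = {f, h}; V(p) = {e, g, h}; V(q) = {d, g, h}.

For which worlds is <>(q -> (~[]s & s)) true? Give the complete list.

a, b, e, f, g, h

Let φ = <>(q -> (~[]s & s)). Evaluate φ at each world:
  a (successors {a, b, c, e}): φ is true.
  b (successors {h}): φ is true.
  c (successors ∅): φ is false.
  d (successors ∅): φ is false.
  e (successors {c, d, f, g, h}): φ is true.
  f (successors {a, c}): φ is true.
  g (successors {a, b, c}): φ is true.
  h (successors {a, d, f}): φ is true.
For instance, at h:
  At h: <>(q -> (~[]s & s)) requires q -> (~[]s & s) at some successor in {a, d, f}.
    q -> (~[]s & s) holds at a, so <>(q -> (~[]s & s)) is true at h.
      At a: q is false, ~[]s & s is false, so q -> (~[]s & s) is true.
Satisfying worlds: {a, b, e, f, g, h}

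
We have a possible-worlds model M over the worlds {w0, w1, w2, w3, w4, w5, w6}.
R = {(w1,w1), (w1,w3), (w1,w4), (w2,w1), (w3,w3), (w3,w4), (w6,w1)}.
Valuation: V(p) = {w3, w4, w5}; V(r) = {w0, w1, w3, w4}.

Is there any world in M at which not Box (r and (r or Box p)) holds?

No

Let φ = not Box (r and (r or Box p)). Evaluate φ at each world:
  w0 (successors ∅): φ is false.
  w1 (successors {w1, w3, w4}): φ is false.
  w2 (successors {w1}): φ is false.
  w3 (successors {w3, w4}): φ is false.
  w4 (successors ∅): φ is false.
  w5 (successors ∅): φ is false.
  w6 (successors {w1}): φ is false.
For instance, at w1:
  At w1: Box (r and (r or Box p)) is true, so not Box (r and (r or Box p)) is false.
    At w1: Box (r and (r or Box p)) requires r and (r or Box p) at every successor {w1, w3, w4}.
      At w1: r and (r or Box p) is true.
      At w3: r and (r or Box p) is true.
      At w4: r and (r or Box p) is true.
    So Box (r and (r or Box p)) is true at w1.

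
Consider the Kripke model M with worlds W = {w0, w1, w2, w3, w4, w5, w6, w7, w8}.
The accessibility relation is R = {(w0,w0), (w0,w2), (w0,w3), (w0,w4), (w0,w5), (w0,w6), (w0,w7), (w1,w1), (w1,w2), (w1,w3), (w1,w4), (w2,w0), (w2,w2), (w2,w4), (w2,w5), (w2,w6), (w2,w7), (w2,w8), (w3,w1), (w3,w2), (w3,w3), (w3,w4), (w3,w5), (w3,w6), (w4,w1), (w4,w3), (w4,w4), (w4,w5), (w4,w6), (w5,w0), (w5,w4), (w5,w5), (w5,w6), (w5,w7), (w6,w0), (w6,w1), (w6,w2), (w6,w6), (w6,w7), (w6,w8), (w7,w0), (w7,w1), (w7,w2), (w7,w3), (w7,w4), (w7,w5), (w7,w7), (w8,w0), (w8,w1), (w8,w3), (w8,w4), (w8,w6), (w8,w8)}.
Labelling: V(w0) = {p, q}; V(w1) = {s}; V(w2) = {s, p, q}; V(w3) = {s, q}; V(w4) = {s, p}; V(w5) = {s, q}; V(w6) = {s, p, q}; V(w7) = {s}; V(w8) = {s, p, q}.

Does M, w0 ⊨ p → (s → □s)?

Yes

Recall that □ψ holds at a world iff ψ holds at every accessible world, and ◇ψ holds iff ψ holds at some accessible world.
At w0: p is true, s → □s is true, so p → (s → □s) is true.
  At w0: s is false, □s is false, so s → □s is true.
    At w0: □s requires s at every successor {w0, w2, w3, w4, w5, w6, w7}.
      s fails at w0, so □s is false at w0.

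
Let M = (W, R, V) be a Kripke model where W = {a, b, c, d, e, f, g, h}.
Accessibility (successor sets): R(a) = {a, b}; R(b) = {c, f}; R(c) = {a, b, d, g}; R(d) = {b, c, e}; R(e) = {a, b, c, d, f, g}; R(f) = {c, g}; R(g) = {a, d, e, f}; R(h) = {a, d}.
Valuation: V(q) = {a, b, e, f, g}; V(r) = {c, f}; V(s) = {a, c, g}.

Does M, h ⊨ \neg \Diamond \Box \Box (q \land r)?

Yes

At h: \Diamond \Box \Box (q \land r) is false, so \neg \Diamond \Box \Box (q \land r) is true.
  At h: \Diamond \Box \Box (q \land r) requires \Box \Box (q \land r) at some successor in {a, d}.
    At a: \Box \Box (q \land r) is false.
    At d: \Box \Box (q \land r) is false.
  So \Diamond \Box \Box (q \land r) is false at h.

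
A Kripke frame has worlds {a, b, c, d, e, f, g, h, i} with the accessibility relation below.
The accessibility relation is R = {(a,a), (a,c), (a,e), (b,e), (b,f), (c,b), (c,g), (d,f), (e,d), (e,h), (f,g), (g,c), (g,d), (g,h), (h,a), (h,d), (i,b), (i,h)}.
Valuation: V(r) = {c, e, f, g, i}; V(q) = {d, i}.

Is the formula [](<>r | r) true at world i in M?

No

Recall that []ψ holds at a world iff ψ holds at every accessible world, and <>ψ holds iff ψ holds at some accessible world.
At i: [](<>r | r) requires <>r | r at every successor {b, h}.
  <>r | r fails at h, so [](<>r | r) is false at i.
    At h: <>r is false, r is false, so <>r | r is false.
      At h: <>r requires r at some successor in {a, d}.
        At a: r is false.
        At d: r is false.
      So <>r is false at h.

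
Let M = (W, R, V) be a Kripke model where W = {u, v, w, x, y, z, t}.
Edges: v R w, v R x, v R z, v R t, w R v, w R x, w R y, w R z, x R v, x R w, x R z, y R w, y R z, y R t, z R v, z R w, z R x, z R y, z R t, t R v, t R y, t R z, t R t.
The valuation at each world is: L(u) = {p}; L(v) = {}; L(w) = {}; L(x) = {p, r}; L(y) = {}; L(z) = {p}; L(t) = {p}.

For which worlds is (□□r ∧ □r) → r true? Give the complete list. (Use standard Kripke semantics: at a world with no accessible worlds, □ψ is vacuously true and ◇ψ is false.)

v, w, x, y, z, t

Let φ = (□□r ∧ □r) → r. Evaluate φ at each world:
  u (successors ∅): φ is false.
  v (successors {w, x, z, t}): φ is true.
  w (successors {v, x, y, z}): φ is true.
  x (successors {v, w, z}): φ is true.
  y (successors {w, z, t}): φ is true.
  z (successors {v, w, x, y, t}): φ is true.
  t (successors {v, y, z, t}): φ is true.
For instance, at t:
  At t: □□r ∧ □r is false, r is false, so (□□r ∧ □r) → r is true.
    At t: □□r is false, □r is false, so □□r ∧ □r is false.
      At t: □□r requires □r at every successor {v, y, z, t}.
        □r fails at v, so □□r is false at t.
      At t: □r requires r at every successor {v, y, z, t}.
        r fails at v, so □r is false at t.
Satisfying worlds: {v, w, x, y, z, t}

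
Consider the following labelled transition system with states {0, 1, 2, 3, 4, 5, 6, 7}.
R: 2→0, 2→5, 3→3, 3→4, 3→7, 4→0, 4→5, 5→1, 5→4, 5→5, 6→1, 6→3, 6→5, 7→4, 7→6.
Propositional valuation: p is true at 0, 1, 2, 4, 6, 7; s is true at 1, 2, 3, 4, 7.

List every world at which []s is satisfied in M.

0, 1, 3

Let φ = []s. Evaluate φ at each world:
  0 (successors ∅): φ is true.
  1 (successors ∅): φ is true.
  2 (successors {0, 5}): φ is false.
  3 (successors {3, 4, 7}): φ is true.
  4 (successors {0, 5}): φ is false.
  5 (successors {1, 4, 5}): φ is false.
  6 (successors {1, 3, 5}): φ is false.
  7 (successors {4, 6}): φ is false.
For instance, at 4:
  At 4: []s requires s at every successor {0, 5}.
    s fails at 0, so []s is false at 4.
Satisfying worlds: {0, 1, 3}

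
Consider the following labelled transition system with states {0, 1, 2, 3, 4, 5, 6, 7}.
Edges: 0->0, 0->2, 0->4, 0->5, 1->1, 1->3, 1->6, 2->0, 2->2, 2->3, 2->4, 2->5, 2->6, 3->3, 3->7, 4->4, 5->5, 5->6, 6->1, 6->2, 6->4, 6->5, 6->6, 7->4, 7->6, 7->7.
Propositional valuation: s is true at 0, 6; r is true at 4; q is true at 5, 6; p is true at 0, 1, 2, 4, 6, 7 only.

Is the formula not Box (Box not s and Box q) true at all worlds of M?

Let φ = not Box (Box not s and Box q). Evaluate φ at each world:
  0 (successors {0, 2, 4, 5}): φ is true.
  1 (successors {1, 3, 6}): φ is true.
  2 (successors {0, 2, 3, 4, 5, 6}): φ is true.
  3 (successors {3, 7}): φ is true.
  4 (successors {4}): φ is true.
  5 (successors {5, 6}): φ is true.
  6 (successors {1, 2, 4, 5, 6}): φ is true.
  7 (successors {4, 6, 7}): φ is true.
For instance, at 4:
  At 4: Box (Box not s and Box q) is false, so not Box (Box not s and Box q) is true.
    At 4: Box (Box not s and Box q) requires Box not s and Box q at every successor {4}.
      Box not s and Box q fails at 4, so Box (Box not s and Box q) is false at 4.

Yes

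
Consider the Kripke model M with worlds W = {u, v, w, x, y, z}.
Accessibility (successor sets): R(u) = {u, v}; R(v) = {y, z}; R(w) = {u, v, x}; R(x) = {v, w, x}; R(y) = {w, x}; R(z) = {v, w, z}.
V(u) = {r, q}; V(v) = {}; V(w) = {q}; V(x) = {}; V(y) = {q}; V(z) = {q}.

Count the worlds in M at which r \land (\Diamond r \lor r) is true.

1

Let φ = r \land (\Diamond r \lor r). Evaluate φ at each world:
  u (successors {u, v}): φ is true.
  v (successors {y, z}): φ is false.
  w (successors {u, v, x}): φ is false.
  x (successors {v, w, x}): φ is false.
  y (successors {w, x}): φ is false.
  z (successors {v, w, z}): φ is false.
For instance, at v:
  At v: r is false, \Diamond r \lor r is false, so r \land (\Diamond r \lor r) is false.
    At v: \Diamond r is false, r is false, so \Diamond r \lor r is false.
      At v: \Diamond r requires r at some successor in {y, z}.
        At y: r is false.
        At z: r is false.
      So \Diamond r is false at v.
Satisfying worlds: {u}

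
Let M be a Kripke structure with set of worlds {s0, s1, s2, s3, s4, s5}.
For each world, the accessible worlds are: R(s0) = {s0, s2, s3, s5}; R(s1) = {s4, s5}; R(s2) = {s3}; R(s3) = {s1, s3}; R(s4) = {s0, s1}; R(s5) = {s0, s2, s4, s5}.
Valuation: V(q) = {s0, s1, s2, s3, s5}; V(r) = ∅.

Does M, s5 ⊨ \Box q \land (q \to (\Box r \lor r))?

No

At s5: \Box q is false, q \to (\Box r \lor r) is false, so \Box q \land (q \to (\Box r \lor r)) is false.
  At s5: \Box q requires q at every successor {s0, s2, s4, s5}.
    q fails at s4, so \Box q is false at s5.
  At s5: q is true, \Box r \lor r is false, so q \to (\Box r \lor r) is false.
    At s5: \Box r is false, r is false, so \Box r \lor r is false.
      At s5: \Box r requires r at every successor {s0, s2, s4, s5}.
        r fails at s0, so \Box r is false at s5.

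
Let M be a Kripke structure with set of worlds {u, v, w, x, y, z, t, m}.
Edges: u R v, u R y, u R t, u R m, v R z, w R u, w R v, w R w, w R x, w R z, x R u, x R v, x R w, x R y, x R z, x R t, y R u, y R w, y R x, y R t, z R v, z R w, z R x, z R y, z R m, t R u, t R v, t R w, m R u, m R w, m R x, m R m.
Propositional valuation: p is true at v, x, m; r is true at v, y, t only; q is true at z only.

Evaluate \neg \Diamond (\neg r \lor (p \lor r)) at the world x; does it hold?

At x: \Diamond (\neg r \lor (p \lor r)) is true, so \neg \Diamond (\neg r \lor (p \lor r)) is false.
  At x: \Diamond (\neg r \lor (p \lor r)) requires \neg r \lor (p \lor r) at some successor in {u, v, w, y, z, t}.
    \neg r \lor (p \lor r) holds at u, so \Diamond (\neg r \lor (p \lor r)) is true at x.

No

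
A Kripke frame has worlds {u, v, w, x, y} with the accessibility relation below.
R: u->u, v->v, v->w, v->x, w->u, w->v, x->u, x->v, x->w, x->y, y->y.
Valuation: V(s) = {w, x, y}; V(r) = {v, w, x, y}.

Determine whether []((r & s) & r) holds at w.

At w: []((r & s) & r) requires (r & s) & r at every successor {u, v}.
  (r & s) & r fails at u, so []((r & s) & r) is false at w.

No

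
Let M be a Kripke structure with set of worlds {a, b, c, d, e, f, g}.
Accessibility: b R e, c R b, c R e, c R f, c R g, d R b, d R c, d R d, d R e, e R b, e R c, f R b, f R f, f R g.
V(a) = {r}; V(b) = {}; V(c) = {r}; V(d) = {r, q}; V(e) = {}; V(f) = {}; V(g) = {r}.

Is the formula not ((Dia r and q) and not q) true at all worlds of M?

Yes

Let φ = not ((Dia r and q) and not q). Evaluate φ at each world:
  a (successors ∅): φ is true.
  b (successors {e}): φ is true.
  c (successors {b, e, f, g}): φ is true.
  d (successors {b, c, d, e}): φ is true.
  e (successors {b, c}): φ is true.
  f (successors {b, f, g}): φ is true.
  g (successors ∅): φ is true.
For instance, at b:
  At b: (Dia r and q) and not q is false, so not ((Dia r and q) and not q) is true.
    At b: Dia r and q is false, not q is true, so (Dia r and q) and not q is false.
      At b: Dia r is false, q is false, so Dia r and q is false.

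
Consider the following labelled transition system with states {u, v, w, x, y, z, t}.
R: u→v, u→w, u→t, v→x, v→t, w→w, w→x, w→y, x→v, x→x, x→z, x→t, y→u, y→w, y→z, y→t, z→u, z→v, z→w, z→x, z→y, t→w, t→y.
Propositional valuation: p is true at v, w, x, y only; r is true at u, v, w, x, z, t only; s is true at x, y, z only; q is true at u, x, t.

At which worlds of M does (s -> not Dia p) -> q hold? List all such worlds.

Let φ = (s -> not Dia p) -> q. Evaluate φ at each world:
  u (successors {v, w, t}): φ is true.
  v (successors {x, t}): φ is false.
  w (successors {w, x, y}): φ is false.
  x (successors {v, x, z, t}): φ is true.
  y (successors {u, w, z, t}): φ is true.
  z (successors {u, v, w, x, y}): φ is true.
  t (successors {w, y}): φ is true.
For instance, at w:
  At w: s -> not Dia p is true, q is false, so (s -> not Dia p) -> q is false.
    At w: s is false, not Dia p is false, so s -> not Dia p is true.
      At w: Dia p is true, so not Dia p is false.
Satisfying worlds: {u, x, y, z, t}

u, x, y, z, t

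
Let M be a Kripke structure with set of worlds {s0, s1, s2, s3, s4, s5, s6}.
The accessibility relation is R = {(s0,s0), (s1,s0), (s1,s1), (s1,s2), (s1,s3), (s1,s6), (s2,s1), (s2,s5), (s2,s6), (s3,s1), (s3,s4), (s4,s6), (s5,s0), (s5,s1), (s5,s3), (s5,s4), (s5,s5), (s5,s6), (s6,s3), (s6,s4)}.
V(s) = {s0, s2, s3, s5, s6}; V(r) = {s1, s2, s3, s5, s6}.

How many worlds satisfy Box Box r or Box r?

2

Let φ = Box Box r or Box r. Evaluate φ at each world:
  s0 (successors {s0}): φ is false.
  s1 (successors {s0, s1, s2, s3, s6}): φ is false.
  s2 (successors {s1, s5, s6}): φ is true.
  s3 (successors {s1, s4}): φ is false.
  s4 (successors {s6}): φ is true.
  s5 (successors {s0, s1, s3, s4, s5, s6}): φ is false.
  s6 (successors {s3, s4}): φ is false.
For instance, at s0:
  At s0: Box Box r is false, Box r is false, so Box Box r or Box r is false.
    At s0: Box Box r requires Box r at every successor {s0}.
      Box r fails at s0, so Box Box r is false at s0.
    At s0: Box r requires r at every successor {s0}.
      r fails at s0, so Box r is false at s0.
Satisfying worlds: {s2, s4}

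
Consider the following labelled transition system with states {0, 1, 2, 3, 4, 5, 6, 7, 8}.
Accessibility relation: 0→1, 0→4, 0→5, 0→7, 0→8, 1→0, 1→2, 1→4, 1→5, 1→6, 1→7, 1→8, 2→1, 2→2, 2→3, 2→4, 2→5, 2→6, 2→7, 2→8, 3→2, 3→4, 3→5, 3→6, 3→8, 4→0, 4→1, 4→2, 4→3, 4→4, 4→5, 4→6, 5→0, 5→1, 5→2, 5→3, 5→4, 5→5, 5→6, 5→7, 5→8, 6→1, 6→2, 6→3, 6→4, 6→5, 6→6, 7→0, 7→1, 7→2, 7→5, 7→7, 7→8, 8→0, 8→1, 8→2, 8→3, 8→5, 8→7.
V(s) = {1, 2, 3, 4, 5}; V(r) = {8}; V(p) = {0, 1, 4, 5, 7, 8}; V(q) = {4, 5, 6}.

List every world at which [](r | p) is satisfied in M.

0

Let φ = [](r | p). Evaluate φ at each world:
  0 (successors {1, 4, 5, 7, 8}): φ is true.
  1 (successors {0, 2, 4, 5, 6, 7, 8}): φ is false.
  2 (successors {1, 2, 3, 4, 5, 6, 7, 8}): φ is false.
  3 (successors {2, 4, 5, 6, 8}): φ is false.
  4 (successors {0, 1, 2, 3, 4, 5, 6}): φ is false.
  5 (successors {0, 1, 2, 3, 4, 5, 6, 7, 8}): φ is false.
  6 (successors {1, 2, 3, 4, 5, 6}): φ is false.
  7 (successors {0, 1, 2, 5, 7, 8}): φ is false.
  8 (successors {0, 1, 2, 3, 5, 7}): φ is false.
For instance, at 0:
  At 0: [](r | p) requires r | p at every successor {1, 4, 5, 7, 8}.
    At 1: r | p is true.
    At 4: r | p is true.
    At 5: r | p is true.
    At 7: r | p is true.
    At 8: r | p is true.
  So [](r | p) is true at 0.
Satisfying worlds: {0}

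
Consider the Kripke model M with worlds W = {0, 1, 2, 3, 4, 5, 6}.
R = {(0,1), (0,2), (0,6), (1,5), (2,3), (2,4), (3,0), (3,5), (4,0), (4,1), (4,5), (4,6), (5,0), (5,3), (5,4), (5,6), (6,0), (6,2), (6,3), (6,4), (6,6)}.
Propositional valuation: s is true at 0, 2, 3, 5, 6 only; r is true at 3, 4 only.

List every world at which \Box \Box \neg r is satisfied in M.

2

Let φ = \Box \Box \neg r. Evaluate φ at each world:
  0 (successors {1, 2, 6}): φ is false.
  1 (successors {5}): φ is false.
  2 (successors {3, 4}): φ is true.
  3 (successors {0, 5}): φ is false.
  4 (successors {0, 1, 5, 6}): φ is false.
  5 (successors {0, 3, 4, 6}): φ is false.
  6 (successors {0, 2, 3, 4, 6}): φ is false.
For instance, at 1:
  At 1: \Box \Box \neg r requires \Box \neg r at every successor {5}.
    \Box \neg r fails at 5, so \Box \Box \neg r is false at 1.
      At 5: \Box \neg r requires \neg r at every successor {0, 3, 4, 6}.
        \neg r fails at 3, so \Box \neg r is false at 5.
Satisfying worlds: {2}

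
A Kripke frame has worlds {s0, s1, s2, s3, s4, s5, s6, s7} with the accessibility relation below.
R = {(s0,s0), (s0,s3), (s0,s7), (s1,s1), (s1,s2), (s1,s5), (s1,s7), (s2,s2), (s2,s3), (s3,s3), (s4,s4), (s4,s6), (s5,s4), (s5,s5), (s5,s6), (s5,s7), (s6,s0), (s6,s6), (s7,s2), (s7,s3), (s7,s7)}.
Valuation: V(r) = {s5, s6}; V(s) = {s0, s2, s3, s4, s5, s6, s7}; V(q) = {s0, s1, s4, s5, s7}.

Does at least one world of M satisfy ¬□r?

Recall that □ψ holds at a world iff ψ holds at every accessible world, and ◇ψ holds iff ψ holds at some accessible world.
Let φ = ¬□r. Evaluate φ at each world:
  s0 (successors {s0, s3, s7}): φ is true.
  s1 (successors {s1, s2, s5, s7}): φ is true.
  s2 (successors {s2, s3}): φ is true.
  s3 (successors {s3}): φ is true.
  s4 (successors {s4, s6}): φ is true.
  s5 (successors {s4, s5, s6, s7}): φ is true.
  s6 (successors {s0, s6}): φ is true.
  s7 (successors {s2, s3, s7}): φ is true.
Detail at s0 (witness):
  At s0: □r is false, so ¬□r is true.
    At s0: □r requires r at every successor {s0, s3, s7}.
      r fails at s0, so □r is false at s0.

Yes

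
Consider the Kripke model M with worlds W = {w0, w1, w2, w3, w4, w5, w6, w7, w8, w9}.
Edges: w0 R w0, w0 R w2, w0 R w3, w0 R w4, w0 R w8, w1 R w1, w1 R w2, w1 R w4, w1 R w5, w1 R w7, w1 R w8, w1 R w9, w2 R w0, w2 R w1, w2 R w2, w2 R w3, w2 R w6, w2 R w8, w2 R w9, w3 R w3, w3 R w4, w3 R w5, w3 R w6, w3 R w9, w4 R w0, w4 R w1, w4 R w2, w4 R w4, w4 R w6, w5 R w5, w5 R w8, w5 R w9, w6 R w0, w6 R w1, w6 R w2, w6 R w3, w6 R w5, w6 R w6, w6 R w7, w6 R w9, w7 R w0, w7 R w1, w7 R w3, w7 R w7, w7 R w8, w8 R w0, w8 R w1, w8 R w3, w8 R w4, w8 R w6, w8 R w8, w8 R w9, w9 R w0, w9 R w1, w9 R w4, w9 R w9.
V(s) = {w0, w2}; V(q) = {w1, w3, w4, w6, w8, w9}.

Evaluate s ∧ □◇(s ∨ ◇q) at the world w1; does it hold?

Recall that □ψ holds at a world iff ψ holds at every accessible world, and ◇ψ holds iff ψ holds at some accessible world.
At w1: s is false, □◇(s ∨ ◇q) is true, so s ∧ □◇(s ∨ ◇q) is false.
  At w1: □◇(s ∨ ◇q) requires ◇(s ∨ ◇q) at every successor {w1, w2, w4, w5, w7, w8, w9}.
    At w1: ◇(s ∨ ◇q) is true.
    At w2: ◇(s ∨ ◇q) is true.
    At w4: ◇(s ∨ ◇q) is true.
    At w5: ◇(s ∨ ◇q) is true.
    At w7: ◇(s ∨ ◇q) is true.
    At w8: ◇(s ∨ ◇q) is true.
    At w9: ◇(s ∨ ◇q) is true.
  So □◇(s ∨ ◇q) is true at w1.

No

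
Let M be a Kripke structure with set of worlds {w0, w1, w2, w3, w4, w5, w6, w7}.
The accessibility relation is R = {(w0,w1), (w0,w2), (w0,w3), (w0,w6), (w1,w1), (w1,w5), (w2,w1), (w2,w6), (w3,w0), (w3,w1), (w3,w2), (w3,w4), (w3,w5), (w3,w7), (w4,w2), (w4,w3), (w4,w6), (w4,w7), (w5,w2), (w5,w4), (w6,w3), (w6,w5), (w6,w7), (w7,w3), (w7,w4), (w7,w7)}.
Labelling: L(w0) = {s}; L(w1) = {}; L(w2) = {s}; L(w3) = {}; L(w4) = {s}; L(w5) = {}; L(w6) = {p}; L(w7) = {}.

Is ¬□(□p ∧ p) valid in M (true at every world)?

Yes

Let φ = ¬□(□p ∧ p). Evaluate φ at each world:
  w0 (successors {w1, w2, w3, w6}): φ is true.
  w1 (successors {w1, w5}): φ is true.
  w2 (successors {w1, w6}): φ is true.
  w3 (successors {w0, w1, w2, w4, w5, w7}): φ is true.
  w4 (successors {w2, w3, w6, w7}): φ is true.
  w5 (successors {w2, w4}): φ is true.
  w6 (successors {w3, w5, w7}): φ is true.
  w7 (successors {w3, w4, w7}): φ is true.
For instance, at w7:
  At w7: □(□p ∧ p) is false, so ¬□(□p ∧ p) is true.
    At w7: □(□p ∧ p) requires □p ∧ p at every successor {w3, w4, w7}.
      □p ∧ p fails at w3, so □(□p ∧ p) is false at w7.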